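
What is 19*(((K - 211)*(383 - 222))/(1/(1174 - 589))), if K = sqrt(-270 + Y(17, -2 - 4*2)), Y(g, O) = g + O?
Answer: -377587665 + 1789515*I*sqrt(263) ≈ -3.7759e+8 + 2.9021e+7*I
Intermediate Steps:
Y(g, O) = O + g
K = I*sqrt(263) (K = sqrt(-270 + ((-2 - 4*2) + 17)) = sqrt(-270 + ((-2 - 8) + 17)) = sqrt(-270 + (-10 + 17)) = sqrt(-270 + 7) = sqrt(-263) = I*sqrt(263) ≈ 16.217*I)
19*(((K - 211)*(383 - 222))/(1/(1174 - 589))) = 19*(((I*sqrt(263) - 211)*(383 - 222))/(1/(1174 - 589))) = 19*(((-211 + I*sqrt(263))*161)/(1/585)) = 19*((-33971 + 161*I*sqrt(263))/(1/585)) = 19*((-33971 + 161*I*sqrt(263))*585) = 19*(-19873035 + 94185*I*sqrt(263)) = -377587665 + 1789515*I*sqrt(263)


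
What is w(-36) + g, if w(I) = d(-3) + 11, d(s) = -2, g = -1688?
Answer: -1679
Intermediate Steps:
w(I) = 9 (w(I) = -2 + 11 = 9)
w(-36) + g = 9 - 1688 = -1679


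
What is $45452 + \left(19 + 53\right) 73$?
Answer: $50708$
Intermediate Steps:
$45452 + \left(19 + 53\right) 73 = 45452 + 72 \cdot 73 = 45452 + 5256 = 50708$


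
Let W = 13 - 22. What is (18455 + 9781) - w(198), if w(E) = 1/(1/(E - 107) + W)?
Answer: 23097139/818 ≈ 28236.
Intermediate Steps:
W = -9
w(E) = 1/(-9 + 1/(-107 + E)) (w(E) = 1/(1/(E - 107) - 9) = 1/(1/(-107 + E) - 9) = 1/(-9 + 1/(-107 + E)))
(18455 + 9781) - w(198) = (18455 + 9781) - (-107 + 198)/(964 - 9*198) = 28236 - 91/(964 - 1782) = 28236 - 91/(-818) = 28236 - (-1)*91/818 = 28236 - 1*(-91/818) = 28236 + 91/818 = 23097139/818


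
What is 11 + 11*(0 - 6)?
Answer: -55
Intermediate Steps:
11 + 11*(0 - 6) = 11 + 11*(-6) = 11 - 66 = -55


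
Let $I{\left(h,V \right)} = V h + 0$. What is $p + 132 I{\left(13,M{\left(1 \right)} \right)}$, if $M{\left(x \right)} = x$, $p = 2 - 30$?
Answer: $1688$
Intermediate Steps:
$p = -28$ ($p = 2 - 30 = -28$)
$I{\left(h,V \right)} = V h$
$p + 132 I{\left(13,M{\left(1 \right)} \right)} = -28 + 132 \cdot 1 \cdot 13 = -28 + 132 \cdot 13 = -28 + 1716 = 1688$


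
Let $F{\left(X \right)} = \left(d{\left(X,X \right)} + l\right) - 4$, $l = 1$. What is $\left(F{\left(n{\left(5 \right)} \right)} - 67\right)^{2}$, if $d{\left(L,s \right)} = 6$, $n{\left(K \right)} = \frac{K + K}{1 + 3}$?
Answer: $4096$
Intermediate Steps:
$n{\left(K \right)} = \frac{K}{2}$ ($n{\left(K \right)} = \frac{2 K}{4} = 2 K \frac{1}{4} = \frac{K}{2}$)
$F{\left(X \right)} = 3$ ($F{\left(X \right)} = \left(6 + 1\right) - 4 = 7 - 4 = 3$)
$\left(F{\left(n{\left(5 \right)} \right)} - 67\right)^{2} = \left(3 - 67\right)^{2} = \left(-64\right)^{2} = 4096$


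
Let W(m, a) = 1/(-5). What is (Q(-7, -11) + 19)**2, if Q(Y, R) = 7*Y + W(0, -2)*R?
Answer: 19321/25 ≈ 772.84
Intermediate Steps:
W(m, a) = -1/5 (W(m, a) = 1*(-1/5) = -1/5)
Q(Y, R) = 7*Y - R/5
(Q(-7, -11) + 19)**2 = ((7*(-7) - 1/5*(-11)) + 19)**2 = ((-49 + 11/5) + 19)**2 = (-234/5 + 19)**2 = (-139/5)**2 = 19321/25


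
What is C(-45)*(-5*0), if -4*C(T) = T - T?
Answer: 0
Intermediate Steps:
C(T) = 0 (C(T) = -(T - T)/4 = -¼*0 = 0)
C(-45)*(-5*0) = 0*(-5*0) = 0*0 = 0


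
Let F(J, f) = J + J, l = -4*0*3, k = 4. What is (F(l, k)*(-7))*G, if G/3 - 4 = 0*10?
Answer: 0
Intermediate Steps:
G = 12 (G = 12 + 3*(0*10) = 12 + 3*0 = 12 + 0 = 12)
l = 0 (l = 0*3 = 0)
F(J, f) = 2*J
(F(l, k)*(-7))*G = ((2*0)*(-7))*12 = (0*(-7))*12 = 0*12 = 0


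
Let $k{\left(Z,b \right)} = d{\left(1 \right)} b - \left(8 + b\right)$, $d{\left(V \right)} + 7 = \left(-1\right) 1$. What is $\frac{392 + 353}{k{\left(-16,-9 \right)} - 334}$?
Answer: $- \frac{745}{261} \approx -2.8544$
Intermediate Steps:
$d{\left(V \right)} = -8$ ($d{\left(V \right)} = -7 - 1 = -8$)
$k{\left(Z,b \right)} = -8 - 9 b$ ($k{\left(Z,b \right)} = - 8 b - \left(8 + b\right) = -8 - 9 b$)
$\frac{392 + 353}{k{\left(-16,-9 \right)} - 334} = \frac{392 + 353}{\left(-8 - -81\right) - 334} = \frac{745}{\left(-8 + 81\right) - 334} = \frac{745}{73 - 334} = \frac{745}{-261} = 745 \left(- \frac{1}{261}\right) = - \frac{745}{261}$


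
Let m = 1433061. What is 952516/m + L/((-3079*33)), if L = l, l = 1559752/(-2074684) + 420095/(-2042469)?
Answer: 1656563056064411375/2492264962917282861 ≈ 0.66468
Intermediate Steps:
l = -3392399233/3543041601 (l = 1559752*(-1/2074684) + 420095*(-1/2042469) = -389938/518671 - 1405/6831 = -3392399233/3543041601 ≈ -0.95748)
L = -3392399233/3543041601 ≈ -0.95748
952516/m + L/((-3079*33)) = 952516/1433061 - 3392399233/(3543041601*((-3079*33))) = 952516*(1/1433061) - 3392399233/3543041601/(-101607) = 952516/1433061 - 3392399233/3543041601*(-1/101607) = 952516/1433061 + 3392399233/359997827952807 = 1656563056064411375/2492264962917282861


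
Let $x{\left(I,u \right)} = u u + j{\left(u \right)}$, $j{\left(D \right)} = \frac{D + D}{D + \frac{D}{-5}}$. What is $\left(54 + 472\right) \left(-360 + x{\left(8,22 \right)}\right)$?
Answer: $66539$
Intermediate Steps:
$j{\left(D \right)} = \frac{5}{2}$ ($j{\left(D \right)} = \frac{2 D}{D + D \left(- \frac{1}{5}\right)} = \frac{2 D}{D - \frac{D}{5}} = \frac{2 D}{\frac{4}{5} D} = 2 D \frac{5}{4 D} = \frac{5}{2}$)
$x{\left(I,u \right)} = \frac{5}{2} + u^{2}$ ($x{\left(I,u \right)} = u u + \frac{5}{2} = u^{2} + \frac{5}{2} = \frac{5}{2} + u^{2}$)
$\left(54 + 472\right) \left(-360 + x{\left(8,22 \right)}\right) = \left(54 + 472\right) \left(-360 + \left(\frac{5}{2} + 22^{2}\right)\right) = 526 \left(-360 + \left(\frac{5}{2} + 484\right)\right) = 526 \left(-360 + \frac{973}{2}\right) = 526 \cdot \frac{253}{2} = 66539$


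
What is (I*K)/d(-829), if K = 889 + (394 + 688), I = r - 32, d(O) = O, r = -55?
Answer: 171477/829 ≈ 206.85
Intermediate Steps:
I = -87 (I = -55 - 32 = -87)
K = 1971 (K = 889 + 1082 = 1971)
(I*K)/d(-829) = -87*1971/(-829) = -171477*(-1/829) = 171477/829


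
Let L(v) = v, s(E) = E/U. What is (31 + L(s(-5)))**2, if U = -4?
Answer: 16641/16 ≈ 1040.1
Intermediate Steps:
s(E) = -E/4 (s(E) = E/(-4) = E*(-1/4) = -E/4)
(31 + L(s(-5)))**2 = (31 - 1/4*(-5))**2 = (31 + 5/4)**2 = (129/4)**2 = 16641/16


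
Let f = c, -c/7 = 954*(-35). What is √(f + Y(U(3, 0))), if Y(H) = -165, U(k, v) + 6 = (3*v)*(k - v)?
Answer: √233565 ≈ 483.29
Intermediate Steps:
U(k, v) = -6 + 3*v*(k - v) (U(k, v) = -6 + (3*v)*(k - v) = -6 + 3*v*(k - v))
c = 233730 (c = -6678*(-35) = -7*(-33390) = 233730)
f = 233730
√(f + Y(U(3, 0))) = √(233730 - 165) = √233565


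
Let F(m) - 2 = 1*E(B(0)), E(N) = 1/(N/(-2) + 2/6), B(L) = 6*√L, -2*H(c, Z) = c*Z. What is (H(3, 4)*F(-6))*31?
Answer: -930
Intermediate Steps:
H(c, Z) = -Z*c/2 (H(c, Z) = -c*Z/2 = -Z*c/2)
E(N) = 1/(⅓ - N/2) (E(N) = 1/(N*(-½) + 2*(⅙)) = 1/(-N/2 + ⅓) = 1/(⅓ - N/2))
F(m) = 5 (F(m) = 2 + 1*(-6/(-2 + 3*(6*√0))) = 2 + 1*(-6/(-2 + 3*(6*0))) = 2 + 1*(-6/(-2 + 3*0)) = 2 + 1*(-6/(-2 + 0)) = 2 + 1*(-6/(-2)) = 2 + 1*(-6*(-½)) = 2 + 1*3 = 2 + 3 = 5)
(H(3, 4)*F(-6))*31 = (-½*4*3*5)*31 = -6*5*31 = -30*31 = -930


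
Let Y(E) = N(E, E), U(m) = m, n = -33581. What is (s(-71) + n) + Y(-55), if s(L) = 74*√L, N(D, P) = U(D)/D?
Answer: -33580 + 74*I*√71 ≈ -33580.0 + 623.54*I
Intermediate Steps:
N(D, P) = 1 (N(D, P) = D/D = 1)
Y(E) = 1
(s(-71) + n) + Y(-55) = (74*√(-71) - 33581) + 1 = (74*(I*√71) - 33581) + 1 = (74*I*√71 - 33581) + 1 = (-33581 + 74*I*√71) + 1 = -33580 + 74*I*√71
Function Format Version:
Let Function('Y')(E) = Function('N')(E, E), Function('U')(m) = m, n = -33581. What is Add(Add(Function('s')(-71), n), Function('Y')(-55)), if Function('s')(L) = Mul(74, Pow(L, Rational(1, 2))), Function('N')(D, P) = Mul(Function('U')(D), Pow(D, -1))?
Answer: Add(-33580, Mul(74, I, Pow(71, Rational(1, 2)))) ≈ Add(-33580., Mul(623.54, I))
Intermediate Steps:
Function('N')(D, P) = 1 (Function('N')(D, P) = Mul(D, Pow(D, -1)) = 1)
Function('Y')(E) = 1
Add(Add(Function('s')(-71), n), Function('Y')(-55)) = Add(Add(Mul(74, Pow(-71, Rational(1, 2))), -33581), 1) = Add(Add(Mul(74, Mul(I, Pow(71, Rational(1, 2)))), -33581), 1) = Add(Add(Mul(74, I, Pow(71, Rational(1, 2))), -33581), 1) = Add(Add(-33581, Mul(74, I, Pow(71, Rational(1, 2)))), 1) = Add(-33580, Mul(74, I, Pow(71, Rational(1, 2))))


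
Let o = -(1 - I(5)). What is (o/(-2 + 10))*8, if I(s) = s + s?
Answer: 9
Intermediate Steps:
I(s) = 2*s
o = 9 (o = -(1 - 2*5) = -(1 - 1*10) = -(1 - 10) = -1*(-9) = 9)
(o/(-2 + 10))*8 = (9/(-2 + 10))*8 = (9/8)*8 = 9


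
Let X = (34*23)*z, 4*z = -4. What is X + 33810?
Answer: 33028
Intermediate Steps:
z = -1 (z = (¼)*(-4) = -1)
X = -782 (X = (34*23)*(-1) = 782*(-1) = -782)
X + 33810 = -782 + 33810 = 33028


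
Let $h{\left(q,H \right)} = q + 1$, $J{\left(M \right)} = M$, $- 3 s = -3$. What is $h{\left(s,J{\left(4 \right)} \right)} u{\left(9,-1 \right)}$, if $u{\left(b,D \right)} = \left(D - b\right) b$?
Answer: $-180$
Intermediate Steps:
$s = 1$ ($s = \left(- \frac{1}{3}\right) \left(-3\right) = 1$)
$u{\left(b,D \right)} = b \left(D - b\right)$
$h{\left(q,H \right)} = 1 + q$
$h{\left(s,J{\left(4 \right)} \right)} u{\left(9,-1 \right)} = \left(1 + 1\right) 9 \left(-1 - 9\right) = 2 \cdot 9 \left(-1 - 9\right) = 2 \cdot 9 \left(-10\right) = 2 \left(-90\right) = -180$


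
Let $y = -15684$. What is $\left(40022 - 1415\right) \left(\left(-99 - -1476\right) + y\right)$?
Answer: $-552350349$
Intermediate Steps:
$\left(40022 - 1415\right) \left(\left(-99 - -1476\right) + y\right) = \left(40022 - 1415\right) \left(\left(-99 - -1476\right) - 15684\right) = 38607 \left(\left(-99 + 1476\right) - 15684\right) = 38607 \left(1377 - 15684\right) = 38607 \left(-14307\right) = -552350349$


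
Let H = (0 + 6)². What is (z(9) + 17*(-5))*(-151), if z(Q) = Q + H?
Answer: 6040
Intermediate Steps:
H = 36 (H = 6² = 36)
z(Q) = 36 + Q (z(Q) = Q + 36 = 36 + Q)
(z(9) + 17*(-5))*(-151) = ((36 + 9) + 17*(-5))*(-151) = (45 - 85)*(-151) = -40*(-151) = 6040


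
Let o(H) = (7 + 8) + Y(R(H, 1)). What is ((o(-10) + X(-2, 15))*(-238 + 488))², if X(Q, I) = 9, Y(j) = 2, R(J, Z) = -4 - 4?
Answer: 42250000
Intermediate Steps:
R(J, Z) = -8
o(H) = 17 (o(H) = (7 + 8) + 2 = 15 + 2 = 17)
((o(-10) + X(-2, 15))*(-238 + 488))² = ((17 + 9)*(-238 + 488))² = (26*250)² = 6500² = 42250000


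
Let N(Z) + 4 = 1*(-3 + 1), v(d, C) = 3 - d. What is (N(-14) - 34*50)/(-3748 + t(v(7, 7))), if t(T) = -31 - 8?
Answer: 1706/3787 ≈ 0.45049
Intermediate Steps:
t(T) = -39
N(Z) = -6 (N(Z) = -4 + 1*(-3 + 1) = -4 + 1*(-2) = -4 - 2 = -6)
(N(-14) - 34*50)/(-3748 + t(v(7, 7))) = (-6 - 34*50)/(-3748 - 39) = (-6 - 1700)/(-3787) = -1706*(-1/3787) = 1706/3787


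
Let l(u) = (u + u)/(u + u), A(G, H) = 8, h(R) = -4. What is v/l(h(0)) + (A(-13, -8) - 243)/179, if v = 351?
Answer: 62594/179 ≈ 349.69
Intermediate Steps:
l(u) = 1 (l(u) = (2*u)/((2*u)) = (2*u)*(1/(2*u)) = 1)
v/l(h(0)) + (A(-13, -8) - 243)/179 = 351/1 + (8 - 243)/179 = 351*1 - 235*1/179 = 351 - 235/179 = 62594/179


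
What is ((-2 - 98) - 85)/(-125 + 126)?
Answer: -185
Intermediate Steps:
((-2 - 98) - 85)/(-125 + 126) = (-100 - 85)/1 = -185*1 = -185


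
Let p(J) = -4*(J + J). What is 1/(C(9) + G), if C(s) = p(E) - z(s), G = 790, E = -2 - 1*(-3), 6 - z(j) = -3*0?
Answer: 1/776 ≈ 0.0012887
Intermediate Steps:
z(j) = 6 (z(j) = 6 - (-3)*0 = 6 - 1*0 = 6 + 0 = 6)
E = 1 (E = -2 + 3 = 1)
p(J) = -8*J
C(s) = -14 (C(s) = -8*1 - 1*6 = -8 - 6 = -14)
1/(C(9) + G) = 1/(-14 + 790) = 1/776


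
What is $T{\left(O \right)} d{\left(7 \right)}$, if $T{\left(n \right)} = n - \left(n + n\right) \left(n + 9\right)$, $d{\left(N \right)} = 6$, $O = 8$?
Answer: $-1584$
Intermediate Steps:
$T{\left(n \right)} = n - 2 n \left(9 + n\right)$
$T{\left(O \right)} d{\left(7 \right)} = \left(-1\right) 8 \left(17 + 2 \cdot 8\right) 6 = \left(-1\right) 8 \left(17 + 16\right) 6 = \left(-1\right) 8 \cdot 33 \cdot 6 = \left(-264\right) 6 = -1584$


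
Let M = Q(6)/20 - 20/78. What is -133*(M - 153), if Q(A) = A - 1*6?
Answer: 794941/39 ≈ 20383.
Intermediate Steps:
Q(A) = -6 + A (Q(A) = A - 6 = -6 + A)
M = -10/39 (M = (-6 + 6)/20 - 20/78 = 0*(1/20) - 20*1/78 = 0 - 10/39 = -10/39 ≈ -0.25641)
-133*(M - 153) = -133*(-10/39 - 153) = -133*(-5977/39) = 794941/39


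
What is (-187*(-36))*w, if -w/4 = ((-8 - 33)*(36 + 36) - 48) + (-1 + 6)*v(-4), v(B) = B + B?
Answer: 81861120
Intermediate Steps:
v(B) = 2*B
w = 12160 (w = -4*(((-8 - 33)*(36 + 36) - 48) + (-1 + 6)*(2*(-4))) = -4*((-41*72 - 48) + 5*(-8)) = -4*((-2952 - 48) - 40) = -4*(-3000 - 40) = -4*(-3040) = 12160)
(-187*(-36))*w = -187*(-36)*12160 = 6732*12160 = 81861120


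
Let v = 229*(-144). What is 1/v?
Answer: -1/32976 ≈ -3.0325e-5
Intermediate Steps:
v = -32976
1/v = 1/(-32976) = -1/32976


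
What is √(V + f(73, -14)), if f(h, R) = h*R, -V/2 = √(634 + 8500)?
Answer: √(-1022 - 2*√9134) ≈ 34.83*I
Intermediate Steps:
V = -2*√9134 (V = -2*√(634 + 8500) = -2*√9134 ≈ -191.14)
f(h, R) = R*h
√(V + f(73, -14)) = √(-2*√9134 - 14*73) = √(-2*√9134 - 1022) = √(-1022 - 2*√9134)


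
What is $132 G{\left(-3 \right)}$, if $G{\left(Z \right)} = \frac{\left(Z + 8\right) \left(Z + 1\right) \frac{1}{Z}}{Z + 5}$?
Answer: $220$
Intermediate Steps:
$G{\left(Z \right)} = \frac{\left(1 + Z\right) \left(8 + Z\right)}{Z \left(5 + Z\right)}$ ($G{\left(Z \right)} = \frac{\left(8 + Z\right) \left(1 + Z\right) \frac{1}{Z}}{5 + Z} = \frac{\left(1 + Z\right) \left(8 + Z\right) \frac{1}{Z}}{5 + Z} = \frac{\frac{1}{Z} \left(1 + Z\right) \left(8 + Z\right)}{5 + Z} = \frac{\left(1 + Z\right) \left(8 + Z\right)}{Z \left(5 + Z\right)}$)
$132 G{\left(-3 \right)} = 132 \frac{8 + \left(-3\right)^{2} + 9 \left(-3\right)}{\left(-3\right) \left(5 - 3\right)} = 132 \left(- \frac{8 + 9 - 27}{3 \cdot 2}\right) = 132 \left(\left(- \frac{1}{3}\right) \frac{1}{2} \left(-10\right)\right) = 132 \cdot \frac{5}{3} = 220$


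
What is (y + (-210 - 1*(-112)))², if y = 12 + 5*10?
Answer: 1296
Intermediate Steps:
y = 62 (y = 12 + 50 = 62)
(y + (-210 - 1*(-112)))² = (62 + (-210 - 1*(-112)))² = (62 + (-210 + 112))² = (62 - 98)² = (-36)² = 1296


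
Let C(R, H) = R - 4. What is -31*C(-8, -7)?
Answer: 372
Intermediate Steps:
C(R, H) = -4 + R
-31*C(-8, -7) = -31*(-4 - 8) = -31*(-12) = 372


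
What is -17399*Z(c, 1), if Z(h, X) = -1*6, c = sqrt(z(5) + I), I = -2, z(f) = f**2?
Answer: 104394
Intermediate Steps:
c = sqrt(23) (c = sqrt(5**2 - 2) = sqrt(25 - 2) = sqrt(23) ≈ 4.7958)
Z(h, X) = -6
-17399*Z(c, 1) = -17399*(-6) = 104394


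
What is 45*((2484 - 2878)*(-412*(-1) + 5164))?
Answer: -98862480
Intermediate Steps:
45*((2484 - 2878)*(-412*(-1) + 5164)) = 45*(-394*(412 + 5164)) = 45*(-394*5576) = 45*(-2196944) = -98862480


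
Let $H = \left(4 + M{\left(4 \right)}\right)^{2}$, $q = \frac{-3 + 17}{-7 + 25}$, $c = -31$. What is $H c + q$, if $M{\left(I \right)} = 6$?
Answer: $- \frac{27893}{9} \approx -3099.2$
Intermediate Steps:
$q = \frac{7}{9}$ ($q = \frac{14}{18} = 14 \cdot \frac{1}{18} = \frac{7}{9} \approx 0.77778$)
$H = 100$ ($H = \left(4 + 6\right)^{2} = 10^{2} = 100$)
$H c + q = 100 \left(-31\right) + \frac{7}{9} = -3100 + \frac{7}{9} = - \frac{27893}{9}$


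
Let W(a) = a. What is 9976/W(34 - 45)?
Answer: -9976/11 ≈ -906.91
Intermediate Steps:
9976/W(34 - 45) = 9976/(34 - 45) = 9976/(-11) = 9976*(-1/11) = -9976/11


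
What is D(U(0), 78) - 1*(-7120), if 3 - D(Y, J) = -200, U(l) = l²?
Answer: 7323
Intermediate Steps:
D(Y, J) = 203 (D(Y, J) = 3 - 1*(-200) = 3 + 200 = 203)
D(U(0), 78) - 1*(-7120) = 203 - 1*(-7120) = 203 + 7120 = 7323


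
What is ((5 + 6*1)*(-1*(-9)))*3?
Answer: 297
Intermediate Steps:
((5 + 6*1)*(-1*(-9)))*3 = ((5 + 6)*9)*3 = (11*9)*3 = 99*3 = 297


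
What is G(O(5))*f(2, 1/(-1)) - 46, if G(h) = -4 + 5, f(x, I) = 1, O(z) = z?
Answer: -45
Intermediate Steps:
G(h) = 1
G(O(5))*f(2, 1/(-1)) - 46 = 1*1 - 46 = 1 - 46 = -45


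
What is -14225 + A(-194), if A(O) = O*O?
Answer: 23411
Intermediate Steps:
A(O) = O²
-14225 + A(-194) = -14225 + (-194)² = -14225 + 37636 = 23411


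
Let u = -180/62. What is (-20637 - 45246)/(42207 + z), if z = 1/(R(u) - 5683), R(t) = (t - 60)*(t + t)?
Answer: -336686045529/215693090180 ≈ -1.5609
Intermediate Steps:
u = -90/31 (u = -180*1/62 = -90/31 ≈ -2.9032)
R(t) = 2*t*(-60 + t) (R(t) = (-60 + t)*(2*t) = 2*t*(-60 + t))
z = -961/5110363 (z = 1/(2*(-90/31)*(-60 - 90/31) - 5683) = 1/(2*(-90/31)*(-1950/31) - 5683) = 1/(351000/961 - 5683) = 1/(-5110363/961) = -961/5110363 ≈ -0.00018805)
(-20637 - 45246)/(42207 + z) = (-20637 - 45246)/(42207 - 961/5110363) = -65883/215693090180/5110363 = -65883*5110363/215693090180 = -336686045529/215693090180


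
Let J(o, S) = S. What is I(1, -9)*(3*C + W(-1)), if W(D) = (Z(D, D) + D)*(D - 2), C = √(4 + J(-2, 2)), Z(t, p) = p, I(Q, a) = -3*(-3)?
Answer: 54 + 27*√6 ≈ 120.14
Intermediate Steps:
I(Q, a) = 9
C = √6 (C = √(4 + 2) = √6 ≈ 2.4495)
W(D) = 2*D*(-2 + D) (W(D) = (D + D)*(D - 2) = (2*D)*(-2 + D) = 2*D*(-2 + D))
I(1, -9)*(3*C + W(-1)) = 9*(3*√6 + 2*(-1)*(-2 - 1)) = 9*(3*√6 + 2*(-1)*(-3)) = 9*(3*√6 + 6) = 9*(6 + 3*√6) = 54 + 27*√6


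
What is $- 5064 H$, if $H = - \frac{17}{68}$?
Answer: $1266$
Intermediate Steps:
$H = - \frac{1}{4}$ ($H = \left(-17\right) \frac{1}{68} = - \frac{1}{4} \approx -0.25$)
$- 5064 H = \left(-5064\right) \left(- \frac{1}{4}\right) = 1266$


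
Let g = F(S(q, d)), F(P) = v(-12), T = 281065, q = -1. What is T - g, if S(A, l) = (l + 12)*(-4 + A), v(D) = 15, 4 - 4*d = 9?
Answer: 281050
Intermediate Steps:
d = -5/4 (d = 1 - ¼*9 = 1 - 9/4 = -5/4 ≈ -1.2500)
S(A, l) = (-4 + A)*(12 + l) (S(A, l) = (12 + l)*(-4 + A) = (-4 + A)*(12 + l))
F(P) = 15
g = 15
T - g = 281065 - 1*15 = 281065 - 15 = 281050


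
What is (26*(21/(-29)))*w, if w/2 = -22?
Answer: 24024/29 ≈ 828.41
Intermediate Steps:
w = -44 (w = 2*(-22) = -44)
(26*(21/(-29)))*w = (26*(21/(-29)))*(-44) = (26*(21*(-1/29)))*(-44) = (26*(-21/29))*(-44) = -546/29*(-44) = 24024/29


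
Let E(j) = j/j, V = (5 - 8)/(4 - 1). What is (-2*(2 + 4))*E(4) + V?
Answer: -13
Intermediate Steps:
V = -1 (V = -3/3 = -3*1/3 = -1)
E(j) = 1
(-2*(2 + 4))*E(4) + V = -2*(2 + 4)*1 - 1 = -2*6*1 - 1 = -12*1 - 1 = -12 - 1 = -13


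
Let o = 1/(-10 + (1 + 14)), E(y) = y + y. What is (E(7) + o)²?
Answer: 5041/25 ≈ 201.64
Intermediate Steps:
E(y) = 2*y
o = ⅕ (o = 1/(-10 + 15) = 1/5 = ⅕ ≈ 0.20000)
(E(7) + o)² = (2*7 + ⅕)² = (14 + ⅕)² = (71/5)² = 5041/25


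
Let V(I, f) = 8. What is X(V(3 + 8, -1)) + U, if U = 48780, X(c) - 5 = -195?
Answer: 48590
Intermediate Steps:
X(c) = -190 (X(c) = 5 - 195 = -190)
X(V(3 + 8, -1)) + U = -190 + 48780 = 48590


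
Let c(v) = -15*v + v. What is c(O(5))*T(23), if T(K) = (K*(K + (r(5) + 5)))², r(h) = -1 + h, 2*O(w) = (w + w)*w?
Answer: -189593600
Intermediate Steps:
O(w) = w² (O(w) = ((w + w)*w)/2 = ((2*w)*w)/2 = (2*w²)/2 = w²)
c(v) = -14*v
T(K) = K²*(9 + K)² (T(K) = (K*(K + ((-1 + 5) + 5)))² = (K*(K + (4 + 5)))² = (K*(K + 9))² = (K*(9 + K))² = K²*(9 + K)²)
c(O(5))*T(23) = (-14*5²)*(23²*(9 + 23)²) = (-14*25)*(529*32²) = -185150*1024 = -350*541696 = -189593600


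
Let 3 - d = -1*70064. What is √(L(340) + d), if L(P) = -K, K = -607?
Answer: √70674 ≈ 265.85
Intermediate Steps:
L(P) = 607 (L(P) = -1*(-607) = 607)
d = 70067 (d = 3 - (-1)*70064 = 3 - 1*(-70064) = 3 + 70064 = 70067)
√(L(340) + d) = √(607 + 70067) = √70674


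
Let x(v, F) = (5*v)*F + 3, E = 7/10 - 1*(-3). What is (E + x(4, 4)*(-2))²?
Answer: 2634129/100 ≈ 26341.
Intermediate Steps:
E = 37/10 (E = 7*(⅒) + 3 = 7/10 + 3 = 37/10 ≈ 3.7000)
x(v, F) = 3 + 5*F*v (x(v, F) = 5*F*v + 3 = 3 + 5*F*v)
(E + x(4, 4)*(-2))² = (37/10 + (3 + 5*4*4)*(-2))² = (37/10 + (3 + 80)*(-2))² = (37/10 + 83*(-2))² = (37/10 - 166)² = (-1623/10)² = 2634129/100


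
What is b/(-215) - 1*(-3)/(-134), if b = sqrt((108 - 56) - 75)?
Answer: -3/134 - I*sqrt(23)/215 ≈ -0.022388 - 0.022306*I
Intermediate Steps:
b = I*sqrt(23) (b = sqrt(52 - 75) = sqrt(-23) = I*sqrt(23) ≈ 4.7958*I)
b/(-215) - 1*(-3)/(-134) = (I*sqrt(23))/(-215) - 1*(-3)/(-134) = (I*sqrt(23))*(-1/215) + 3*(-1/134) = -I*sqrt(23)/215 - 3/134 = -3/134 - I*sqrt(23)/215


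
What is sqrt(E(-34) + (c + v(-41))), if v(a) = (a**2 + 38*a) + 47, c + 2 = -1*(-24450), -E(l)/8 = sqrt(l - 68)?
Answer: sqrt(24618 - 8*I*sqrt(102)) ≈ 156.9 - 0.2575*I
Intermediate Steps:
E(l) = -8*sqrt(-68 + l) (E(l) = -8*sqrt(l - 68) = -8*sqrt(-68 + l))
c = 24448 (c = -2 - 1*(-24450) = -2 + 24450 = 24448)
v(a) = 47 + a**2 + 38*a
sqrt(E(-34) + (c + v(-41))) = sqrt(-8*sqrt(-68 - 34) + (24448 + (47 + (-41)**2 + 38*(-41)))) = sqrt(-8*I*sqrt(102) + (24448 + (47 + 1681 - 1558))) = sqrt(-8*I*sqrt(102) + (24448 + 170)) = sqrt(-8*I*sqrt(102) + 24618) = sqrt(24618 - 8*I*sqrt(102))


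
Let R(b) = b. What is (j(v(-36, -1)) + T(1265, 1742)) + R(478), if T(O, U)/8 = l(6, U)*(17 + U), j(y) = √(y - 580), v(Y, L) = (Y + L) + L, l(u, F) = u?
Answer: 84910 + I*√618 ≈ 84910.0 + 24.86*I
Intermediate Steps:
v(Y, L) = Y + 2*L (v(Y, L) = (L + Y) + L = Y + 2*L)
j(y) = √(-580 + y)
T(O, U) = 816 + 48*U (T(O, U) = 8*(6*(17 + U)) = 8*(102 + 6*U) = 816 + 48*U)
(j(v(-36, -1)) + T(1265, 1742)) + R(478) = (√(-580 + (-36 + 2*(-1))) + (816 + 48*1742)) + 478 = (√(-580 + (-36 - 2)) + (816 + 83616)) + 478 = (√(-580 - 38) + 84432) + 478 = (√(-618) + 84432) + 478 = (I*√618 + 84432) + 478 = (84432 + I*√618) + 478 = 84910 + I*√618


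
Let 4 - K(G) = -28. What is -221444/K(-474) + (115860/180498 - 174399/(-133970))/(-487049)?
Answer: -54334451585772089463/7851657528503960 ≈ -6920.1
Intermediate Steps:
K(G) = 32 (K(G) = 4 - 1*(-28) = 4 + 28 = 32)
-221444/K(-474) + (115860/180498 - 174399/(-133970))/(-487049) = -221444/32 + (115860/180498 - 174399/(-133970))/(-487049) = -221444*1/32 + (115860*(1/180498) - 174399*(-1/133970))*(-1/487049) = -55361/8 + (19310/30083 + 174399/133970)*(-1/487049) = -55361/8 + (7833405817/4030219510)*(-1/487049) = -55361/8 - 7833405817/1962914382125990 = -54334451585772089463/7851657528503960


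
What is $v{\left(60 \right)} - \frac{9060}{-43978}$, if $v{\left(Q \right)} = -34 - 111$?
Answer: $- \frac{3183875}{21989} \approx -144.79$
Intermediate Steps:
$v{\left(Q \right)} = -145$
$v{\left(60 \right)} - \frac{9060}{-43978} = -145 - \frac{9060}{-43978} = -145 - 9060 \left(- \frac{1}{43978}\right) = -145 - - \frac{4530}{21989} = -145 + \frac{4530}{21989} = - \frac{3183875}{21989}$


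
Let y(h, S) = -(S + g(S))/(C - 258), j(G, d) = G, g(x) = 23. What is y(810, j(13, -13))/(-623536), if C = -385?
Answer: -9/100233412 ≈ -8.9790e-8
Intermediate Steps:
y(h, S) = 23/643 + S/643 (y(h, S) = -(S + 23)/(-385 - 258) = -(23 + S)/(-643) = -(23 + S)*(-1)/643 = -(-23/643 - S/643) = 23/643 + S/643)
y(810, j(13, -13))/(-623536) = (23/643 + (1/643)*13)/(-623536) = (23/643 + 13/643)*(-1/623536) = (36/643)*(-1/623536) = -9/100233412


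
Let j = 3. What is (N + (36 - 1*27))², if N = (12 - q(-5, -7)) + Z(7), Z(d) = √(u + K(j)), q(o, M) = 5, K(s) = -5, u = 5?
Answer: 256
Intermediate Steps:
Z(d) = 0 (Z(d) = √(5 - 5) = √0 = 0)
N = 7 (N = (12 - 1*5) + 0 = (12 - 5) + 0 = 7 + 0 = 7)
(N + (36 - 1*27))² = (7 + (36 - 1*27))² = (7 + (36 - 27))² = (7 + 9)² = 16² = 256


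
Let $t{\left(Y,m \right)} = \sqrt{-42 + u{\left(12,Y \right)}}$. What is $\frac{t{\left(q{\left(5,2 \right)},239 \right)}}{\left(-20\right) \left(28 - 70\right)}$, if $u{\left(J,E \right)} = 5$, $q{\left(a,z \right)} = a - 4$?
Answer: $\frac{i \sqrt{37}}{840} \approx 0.0072414 i$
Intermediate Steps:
$q{\left(a,z \right)} = -4 + a$
$t{\left(Y,m \right)} = i \sqrt{37}$ ($t{\left(Y,m \right)} = \sqrt{-42 + 5} = \sqrt{-37} = i \sqrt{37}$)
$\frac{t{\left(q{\left(5,2 \right)},239 \right)}}{\left(-20\right) \left(28 - 70\right)} = \frac{i \sqrt{37}}{\left(-20\right) \left(28 - 70\right)} = \frac{i \sqrt{37}}{\left(-20\right) \left(-42\right)} = \frac{i \sqrt{37}}{840}$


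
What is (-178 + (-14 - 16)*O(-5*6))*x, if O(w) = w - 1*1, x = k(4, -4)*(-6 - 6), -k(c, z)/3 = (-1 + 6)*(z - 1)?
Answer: -676800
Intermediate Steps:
k(c, z) = 15 - 15*z (k(c, z) = -3*(-1 + 6)*(z - 1) = -15*(-1 + z) = -3*(-5 + 5*z) = 15 - 15*z)
x = -900 (x = (15 - 15*(-4))*(-6 - 6) = (15 + 60)*(-12) = 75*(-12) = -900)
O(w) = -1 + w (O(w) = w - 1 = -1 + w)
(-178 + (-14 - 16)*O(-5*6))*x = (-178 + (-14 - 16)*(-1 - 5*6))*(-900) = (-178 - 30*(-1 - 30))*(-900) = (-178 - 30*(-31))*(-900) = (-178 + 930)*(-900) = 752*(-900) = -676800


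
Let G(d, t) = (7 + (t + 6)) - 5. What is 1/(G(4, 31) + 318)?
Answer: 1/357 ≈ 0.0028011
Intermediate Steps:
G(d, t) = 8 + t (G(d, t) = (7 + (6 + t)) - 5 = (13 + t) - 5 = 8 + t)
1/(G(4, 31) + 318) = 1/((8 + 31) + 318) = 1/(39 + 318) = 1/357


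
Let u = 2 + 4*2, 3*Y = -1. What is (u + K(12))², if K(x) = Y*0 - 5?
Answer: 25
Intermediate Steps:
Y = -⅓ (Y = (⅓)*(-1) = -⅓ ≈ -0.33333)
u = 10 (u = 2 + 8 = 10)
K(x) = -5 (K(x) = -⅓*0 - 5 = 0 - 5 = -5)
(u + K(12))² = (10 - 5)² = 5² = 25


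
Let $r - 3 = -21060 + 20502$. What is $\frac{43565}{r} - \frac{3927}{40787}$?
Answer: $- \frac{355813028}{4527357} \approx -78.592$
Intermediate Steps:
$r = -555$ ($r = 3 + \left(-21060 + 20502\right) = 3 - 558 = -555$)
$\frac{43565}{r} - \frac{3927}{40787} = \frac{43565}{-555} - \frac{3927}{40787} = 43565 \left(- \frac{1}{555}\right) - \frac{3927}{40787} = - \frac{8713}{111} - \frac{3927}{40787} = - \frac{355813028}{4527357}$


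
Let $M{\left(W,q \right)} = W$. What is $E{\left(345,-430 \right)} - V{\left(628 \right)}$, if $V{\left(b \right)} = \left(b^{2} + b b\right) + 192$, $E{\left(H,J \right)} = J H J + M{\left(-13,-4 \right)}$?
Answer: $63001527$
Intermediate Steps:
$E{\left(H,J \right)} = -13 + H J^{2}$ ($E{\left(H,J \right)} = J H J - 13 = H J J - 13 = H J^{2} - 13 = -13 + H J^{2}$)
$V{\left(b \right)} = 192 + 2 b^{2}$ ($V{\left(b \right)} = \left(b^{2} + b^{2}\right) + 192 = 2 b^{2} + 192 = 192 + 2 b^{2}$)
$E{\left(345,-430 \right)} - V{\left(628 \right)} = \left(-13 + 345 \left(-430\right)^{2}\right) - \left(192 + 2 \cdot 628^{2}\right) = \left(-13 + 345 \cdot 184900\right) - \left(192 + 2 \cdot 394384\right) = \left(-13 + 63790500\right) - \left(192 + 788768\right) = 63790487 - 788960 = 63001527$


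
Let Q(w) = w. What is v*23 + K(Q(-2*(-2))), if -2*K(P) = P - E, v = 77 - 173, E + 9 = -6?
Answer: -4435/2 ≈ -2217.5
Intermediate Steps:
E = -15 (E = -9 - 6 = -15)
v = -96
K(P) = -15/2 - P/2 (K(P) = -(P - 1*(-15))/2 = -(P + 15)/2 = -(15 + P)/2 = -15/2 - P/2)
v*23 + K(Q(-2*(-2))) = -96*23 + (-15/2 - (-1)*(-2)) = -2208 + (-15/2 - ½*4) = -2208 + (-15/2 - 2) = -2208 - 19/2 = -4435/2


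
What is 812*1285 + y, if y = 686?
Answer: 1044106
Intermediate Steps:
812*1285 + y = 812*1285 + 686 = 1043420 + 686 = 1044106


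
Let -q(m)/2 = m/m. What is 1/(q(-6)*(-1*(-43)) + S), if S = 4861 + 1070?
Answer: 1/5845 ≈ 0.00017109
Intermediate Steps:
q(m) = -2 (q(m) = -2*m/m = -2*1 = -2)
S = 5931
1/(q(-6)*(-1*(-43)) + S) = 1/(-(-2)*(-43) + 5931) = 1/(-2*43 + 5931) = 1/(-86 + 5931) = 1/5845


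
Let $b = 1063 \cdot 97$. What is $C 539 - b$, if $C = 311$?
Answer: $64518$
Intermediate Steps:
$b = 103111$
$C 539 - b = 311 \cdot 539 - 103111 = 167629 - 103111 = 64518$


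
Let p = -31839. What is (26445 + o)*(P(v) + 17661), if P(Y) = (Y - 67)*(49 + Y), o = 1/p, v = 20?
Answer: 4046567193324/10613 ≈ 3.8128e+8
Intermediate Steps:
o = -1/31839 (o = 1/(-31839) = -1/31839 ≈ -3.1408e-5)
P(Y) = (-67 + Y)*(49 + Y)
(26445 + o)*(P(v) + 17661) = (26445 - 1/31839)*((-3283 + 20**2 - 18*20) + 17661) = 841982354*((-3283 + 400 - 360) + 17661)/31839 = 841982354*(-3243 + 17661)/31839 = (841982354/31839)*14418 = 4046567193324/10613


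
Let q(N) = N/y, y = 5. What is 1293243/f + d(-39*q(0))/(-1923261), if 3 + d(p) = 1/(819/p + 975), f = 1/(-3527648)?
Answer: -2924706902088598367/641087 ≈ -4.5621e+12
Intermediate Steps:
q(N) = N/5
f = -1/3527648 ≈ -2.8347e-7
d(p) = -3 + 1/(975 + 819/p) (d(p) = -3 + 1/(819/p + 975) = -3 + 1/(975 + 819/p))
1293243/f + d(-39*q(0))/(-1923261) = 1293243/(-1/3527648) + ((-2457 - (-114036)*(1/5)*0)/(39*(21 + 25*(-39*0/5))))/(-1923261) = 1293243*(-3527648) + ((-2457 - (-114036)*0)/(39*(21 + 25*(-39*0))))*(-1/1923261) = -4562106082464 + ((-2457 - 2924*0)/(39*(21 + 25*0)))*(-1/1923261) = -4562106082464 + ((-2457 + 0)/(39*(21 + 0)))*(-1/1923261) = -4562106082464 + ((1/39)*(-2457)/21)*(-1/1923261) = -4562106082464 + ((1/39)*(1/21)*(-2457))*(-1/1923261) = -4562106082464 - 3*(-1/1923261) = -4562106082464 + 1/641087 = -2924706902088598367/641087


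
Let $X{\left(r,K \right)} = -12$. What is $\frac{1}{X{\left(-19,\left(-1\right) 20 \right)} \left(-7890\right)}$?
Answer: $\frac{1}{94680} \approx 1.0562 \cdot 10^{-5}$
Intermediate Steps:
$\frac{1}{X{\left(-19,\left(-1\right) 20 \right)} \left(-7890\right)} = \frac{1}{\left(-12\right) \left(-7890\right)} = \frac{1}{94680}$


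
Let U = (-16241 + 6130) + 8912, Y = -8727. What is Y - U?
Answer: -7528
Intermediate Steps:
U = -1199 (U = -10111 + 8912 = -1199)
Y - U = -8727 - 1*(-1199) = -8727 + 1199 = -7528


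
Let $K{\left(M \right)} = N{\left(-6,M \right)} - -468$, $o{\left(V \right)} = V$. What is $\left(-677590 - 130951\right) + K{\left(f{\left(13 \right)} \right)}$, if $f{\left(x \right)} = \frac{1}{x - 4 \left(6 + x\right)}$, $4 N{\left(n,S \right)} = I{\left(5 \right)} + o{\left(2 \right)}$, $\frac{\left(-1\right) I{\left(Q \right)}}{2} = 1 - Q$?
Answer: $- \frac{1616141}{2} \approx -8.0807 \cdot 10^{5}$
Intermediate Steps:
$I{\left(Q \right)} = -2 + 2 Q$ ($I{\left(Q \right)} = - 2 \left(1 - Q\right) = -2 + 2 Q$)
$N{\left(n,S \right)} = \frac{5}{2}$ ($N{\left(n,S \right)} = \frac{\left(-2 + 2 \cdot 5\right) + 2}{4} = \frac{\left(-2 + 10\right) + 2}{4} = \frac{8 + 2}{4} = \frac{1}{4} \cdot 10 = \frac{5}{2}$)
$f{\left(x \right)} = \frac{1}{-24 - 3 x}$ ($f{\left(x \right)} = \frac{1}{x - \left(24 + 4 x\right)} = \frac{1}{-24 - 3 x}$)
$K{\left(M \right)} = \frac{941}{2}$ ($K{\left(M \right)} = \frac{5}{2} - -468 = \frac{5}{2} + 468 = \frac{941}{2}$)
$\left(-677590 - 130951\right) + K{\left(f{\left(13 \right)} \right)} = \left(-677590 - 130951\right) + \frac{941}{2} = -808541 + \frac{941}{2} = - \frac{1616141}{2}$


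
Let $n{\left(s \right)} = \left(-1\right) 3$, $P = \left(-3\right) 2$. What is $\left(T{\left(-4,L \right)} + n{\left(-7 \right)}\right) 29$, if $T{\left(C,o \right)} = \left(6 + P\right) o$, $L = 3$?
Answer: $-87$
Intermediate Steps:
$P = -6$
$n{\left(s \right)} = -3$
$T{\left(C,o \right)} = 0$ ($T{\left(C,o \right)} = \left(6 - 6\right) o = 0 o = 0$)
$\left(T{\left(-4,L \right)} + n{\left(-7 \right)}\right) 29 = \left(0 - 3\right) 29 = \left(-3\right) 29 = -87$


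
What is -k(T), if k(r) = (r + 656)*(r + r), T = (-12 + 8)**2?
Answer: -21504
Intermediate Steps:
T = 16 (T = (-4)**2 = 16)
k(r) = 2*r*(656 + r) (k(r) = (656 + r)*(2*r) = 2*r*(656 + r))
-k(T) = -2*16*(656 + 16) = -2*16*672 = -1*21504 = -21504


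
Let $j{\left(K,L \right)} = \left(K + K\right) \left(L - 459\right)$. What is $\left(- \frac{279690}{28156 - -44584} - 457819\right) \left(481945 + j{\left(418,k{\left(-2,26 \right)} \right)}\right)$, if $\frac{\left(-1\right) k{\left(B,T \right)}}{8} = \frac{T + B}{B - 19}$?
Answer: $- \frac{2467850541247125}{50918} \approx -4.8467 \cdot 10^{10}$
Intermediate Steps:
$k{\left(B,T \right)} = - \frac{8 \left(B + T\right)}{-19 + B}$ ($k{\left(B,T \right)} = - 8 \frac{T + B}{B - 19} = - 8 \frac{B + T}{-19 + B} = - \frac{8 \left(B + T\right)}{-19 + B}$)
$j{\left(K,L \right)} = 2 K \left(-459 + L\right)$
$\left(- \frac{279690}{28156 - -44584} - 457819\right) \left(481945 + j{\left(418,k{\left(-2,26 \right)} \right)}\right) = \left(- \frac{279690}{28156 - -44584} - 457819\right) \left(481945 + 2 \cdot 418 \left(-459 + \frac{8 \left(\left(-1\right) \left(-2\right) - 26\right)}{-19 - 2}\right)\right) = \left(- \frac{279690}{28156 + 44584} - 457819\right) \left(481945 + 2 \cdot 418 \left(-459 + \frac{8 \left(2 - 26\right)}{-21}\right)\right) = \left(- \frac{279690}{72740} - 457819\right) \left(481945 + 2 \cdot 418 \left(-459 + 8 \left(- \frac{1}{21}\right) \left(-24\right)\right)\right) = \left(\left(-279690\right) \frac{1}{72740} - 457819\right) \left(481945 + 2 \cdot 418 \left(-459 + \frac{64}{7}\right)\right) = \left(- \frac{27969}{7274} - 457819\right) \left(481945 + 2 \cdot 418 \left(- \frac{3149}{7}\right)\right) = - \frac{3330203375 \left(481945 - \frac{2632564}{7}\right)}{7274} = \left(- \frac{3330203375}{7274}\right) \frac{741051}{7} = - \frac{2467850541247125}{50918}$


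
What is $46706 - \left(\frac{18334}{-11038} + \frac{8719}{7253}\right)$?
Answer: $\frac{1869627180832}{40029307} \approx 46706.0$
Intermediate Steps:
$46706 - \left(\frac{18334}{-11038} + \frac{8719}{7253}\right) = 46706 - \left(18334 \left(- \frac{1}{11038}\right) + 8719 \cdot \frac{1}{7253}\right) = 46706 - \left(- \frac{9167}{5519} + \frac{8719}{7253}\right) = 46706 - - \frac{18368090}{40029307} = 46706 + \frac{18368090}{40029307} = \frac{1869627180832}{40029307}$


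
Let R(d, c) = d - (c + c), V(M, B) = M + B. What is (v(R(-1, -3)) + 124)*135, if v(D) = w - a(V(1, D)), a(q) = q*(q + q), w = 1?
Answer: 7155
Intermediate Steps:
V(M, B) = B + M
R(d, c) = d - 2*c
a(q) = 2*q² (a(q) = q*(2*q) = 2*q²)
v(D) = 1 - 2*(1 + D)² (v(D) = 1 - 2*(D + 1)² = 1 - 2*(1 + D)²)
(v(R(-1, -3)) + 124)*135 = ((1 - 2*(1 + (-1 - 2*(-3)))²) + 124)*135 = ((1 - 2*(1 + (-1 + 6))²) + 124)*135 = ((1 - 2*(1 + 5)²) + 124)*135 = ((1 - 2*6²) + 124)*135 = ((1 - 2*36) + 124)*135 = ((1 - 72) + 124)*135 = (-71 + 124)*135 = 53*135 = 7155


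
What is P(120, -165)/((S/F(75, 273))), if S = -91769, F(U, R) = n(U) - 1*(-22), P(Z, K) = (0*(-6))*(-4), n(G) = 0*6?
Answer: 0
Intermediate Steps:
n(G) = 0
P(Z, K) = 0 (P(Z, K) = 0*(-4) = 0)
F(U, R) = 22 (F(U, R) = 0 - 1*(-22) = 0 + 22 = 22)
P(120, -165)/((S/F(75, 273))) = 0/((-91769/22)) = 0/((-91769*1/22)) = 0/(-91769/22) = 0*(-22/91769) = 0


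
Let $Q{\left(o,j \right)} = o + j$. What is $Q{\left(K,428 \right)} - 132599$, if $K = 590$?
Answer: $-131581$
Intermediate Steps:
$Q{\left(o,j \right)} = j + o$
$Q{\left(K,428 \right)} - 132599 = \left(428 + 590\right) - 132599 = 1018 - 132599 = -131581$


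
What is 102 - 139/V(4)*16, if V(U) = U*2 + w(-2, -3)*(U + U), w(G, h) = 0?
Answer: -176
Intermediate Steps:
V(U) = 2*U (V(U) = U*2 + 0*(U + U) = 2*U + 0*(2*U) = 2*U + 0 = 2*U)
102 - 139/V(4)*16 = 102 - 139/(2*4)*16 = 102 - 139/8*16 = 102 - 278 = -176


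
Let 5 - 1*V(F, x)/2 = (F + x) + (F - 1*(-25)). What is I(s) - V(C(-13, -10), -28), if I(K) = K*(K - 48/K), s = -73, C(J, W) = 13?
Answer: 5317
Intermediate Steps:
V(F, x) = -40 - 4*F - 2*x (V(F, x) = 10 - 2*((F + x) + (F - 1*(-25))) = 10 - 2*((F + x) + (F + 25)) = 10 - 2*((F + x) + (25 + F)) = 10 - 2*(25 + x + 2*F) = 10 + (-50 - 4*F - 2*x) = -40 - 4*F - 2*x)
I(s) - V(C(-13, -10), -28) = (-48 + (-73)²) - (-40 - 4*13 - 2*(-28)) = (-48 + 5329) - (-40 - 52 + 56) = 5281 - 1*(-36) = 5281 + 36 = 5317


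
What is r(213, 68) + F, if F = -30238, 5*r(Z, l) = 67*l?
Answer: -146634/5 ≈ -29327.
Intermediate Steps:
r(Z, l) = 67*l/5 (r(Z, l) = (67*l)/5 = 67*l/5)
r(213, 68) + F = (67/5)*68 - 30238 = 4556/5 - 30238 = -146634/5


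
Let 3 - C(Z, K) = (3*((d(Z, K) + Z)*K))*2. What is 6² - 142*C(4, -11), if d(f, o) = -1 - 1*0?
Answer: -28506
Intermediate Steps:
d(f, o) = -1 (d(f, o) = -1 + 0 = -1)
C(Z, K) = 3 - 6*K*(-1 + Z) (C(Z, K) = 3 - 3*((-1 + Z)*K)*2 = 3 - 3*(K*(-1 + Z))*2 = 3 - 3*K*(-1 + Z)*2 = 3 - 6*K*(-1 + Z))
6² - 142*C(4, -11) = 6² - 142*(3 + 6*(-11) - 6*(-11)*4) = 36 - 142*(3 - 66 + 264) = 36 - 142*201 = 36 - 28542 = -28506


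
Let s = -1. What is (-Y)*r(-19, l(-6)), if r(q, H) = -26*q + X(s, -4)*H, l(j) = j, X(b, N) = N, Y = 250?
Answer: -129500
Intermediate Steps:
r(q, H) = -26*q - 4*H
(-Y)*r(-19, l(-6)) = (-1*250)*(-26*(-19) - 4*(-6)) = -250*(494 + 24) = -250*518 = -129500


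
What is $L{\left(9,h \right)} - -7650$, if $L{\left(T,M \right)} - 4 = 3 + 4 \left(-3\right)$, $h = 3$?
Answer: $7645$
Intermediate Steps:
$L{\left(T,M \right)} = -5$ ($L{\left(T,M \right)} = 4 + \left(3 + 4 \left(-3\right)\right) = 4 + \left(3 - 12\right) = 4 - 9 = -5$)
$L{\left(9,h \right)} - -7650 = -5 - -7650 = -5 + 7650 = 7645$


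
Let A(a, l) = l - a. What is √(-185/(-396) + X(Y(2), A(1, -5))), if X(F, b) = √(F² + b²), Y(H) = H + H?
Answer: √(2035 + 8712*√13)/66 ≈ 2.7710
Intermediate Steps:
Y(H) = 2*H
√(-185/(-396) + X(Y(2), A(1, -5))) = √(-185/(-396) + √((2*2)² + (-5 - 1*1)²)) = √(-185*(-1/396) + √(4² + (-5 - 1)²)) = √(185/396 + √(16 + (-6)²)) = √(185/396 + √(16 + 36)) = √(185/396 + √52) = √(185/396 + 2*√13)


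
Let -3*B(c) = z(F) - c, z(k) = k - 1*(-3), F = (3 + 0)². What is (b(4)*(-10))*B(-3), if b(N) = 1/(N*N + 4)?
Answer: 5/2 ≈ 2.5000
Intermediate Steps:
F = 9 (F = 3² = 9)
b(N) = 1/(4 + N²) (b(N) = 1/(N² + 4) = 1/(4 + N²))
z(k) = 3 + k (z(k) = k + 3 = 3 + k)
B(c) = -4 + c/3 (B(c) = -((3 + 9) - c)/3 = -(12 - c)/3 = -4 + c/3)
(b(4)*(-10))*B(-3) = (-10/(4 + 4²))*(-4 + (⅓)*(-3)) = (-10/(4 + 16))*(-4 - 1) = (-10/20)*(-5) = ((1/20)*(-10))*(-5) = -½*(-5) = 5/2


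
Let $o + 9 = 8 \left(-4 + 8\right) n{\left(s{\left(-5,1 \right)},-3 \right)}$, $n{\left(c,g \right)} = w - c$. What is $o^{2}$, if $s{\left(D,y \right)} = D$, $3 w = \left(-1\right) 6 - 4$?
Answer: $\frac{17689}{9} \approx 1965.4$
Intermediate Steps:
$w = - \frac{10}{3}$ ($w = \frac{\left(-1\right) 6 - 4}{3} = \frac{-6 - 4}{3} = \frac{1}{3} \left(-10\right) = - \frac{10}{3} \approx -3.3333$)
$n{\left(c,g \right)} = - \frac{10}{3} - c$
$o = \frac{133}{3}$ ($o = -9 + 8 \left(-4 + 8\right) \left(- \frac{10}{3} - -5\right) = -9 + 8 \cdot 4 \left(- \frac{10}{3} + 5\right) = -9 + 32 \cdot \frac{5}{3} = -9 + \frac{160}{3} = \frac{133}{3} \approx 44.333$)
$o^{2} = \left(\frac{133}{3}\right)^{2} = \frac{17689}{9}$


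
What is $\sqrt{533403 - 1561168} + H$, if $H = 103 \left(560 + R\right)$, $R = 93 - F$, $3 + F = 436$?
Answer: $22660 + i \sqrt{1027765} \approx 22660.0 + 1013.8 i$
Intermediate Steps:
$F = 433$ ($F = -3 + 436 = 433$)
$R = -340$ ($R = 93 - 433 = -340$)
$H = 22660$ ($H = 103 \left(560 - 340\right) = 103 \cdot 220 = 22660$)
$\sqrt{533403 - 1561168} + H = \sqrt{533403 - 1561168} + 22660 = \sqrt{-1027765} + 22660 = i \sqrt{1027765} + 22660 = 22660 + i \sqrt{1027765}$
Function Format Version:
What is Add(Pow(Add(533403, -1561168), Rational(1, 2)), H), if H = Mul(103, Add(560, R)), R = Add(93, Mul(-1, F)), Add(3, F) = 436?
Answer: Add(22660, Mul(I, Pow(1027765, Rational(1, 2)))) ≈ Add(22660., Mul(1013.8, I))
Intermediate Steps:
F = 433 (F = Add(-3, 436) = 433)
R = -340 (R = Add(93, Mul(-1, 433)) = Add(93, -433) = -340)
H = 22660 (H = Mul(103, Add(560, -340)) = Mul(103, 220) = 22660)
Add(Pow(Add(533403, -1561168), Rational(1, 2)), H) = Add(Pow(Add(533403, -1561168), Rational(1, 2)), 22660) = Add(Pow(-1027765, Rational(1, 2)), 22660) = Add(Mul(I, Pow(1027765, Rational(1, 2))), 22660) = Add(22660, Mul(I, Pow(1027765, Rational(1, 2))))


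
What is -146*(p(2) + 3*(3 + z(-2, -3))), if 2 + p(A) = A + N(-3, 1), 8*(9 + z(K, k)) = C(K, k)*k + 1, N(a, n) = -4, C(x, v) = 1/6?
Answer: 25477/8 ≈ 3184.6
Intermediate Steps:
C(x, v) = ⅙
z(K, k) = -71/8 + k/48 (z(K, k) = -9 + (k/6 + 1)/8 = -9 + (1 + k/6)/8 = -9 + (⅛ + k/48) = -71/8 + k/48)
p(A) = -6 + A (p(A) = -2 + (A - 4) = -2 + (-4 + A) = -6 + A)
-146*(p(2) + 3*(3 + z(-2, -3))) = -146*((-6 + 2) + 3*(3 + (-71/8 + (1/48)*(-3)))) = -146*(-4 + 3*(3 + (-71/8 - 1/16))) = -146*(-4 + 3*(3 - 143/16)) = -146*(-4 + 3*(-95/16)) = -146*(-4 - 285/16) = -146*(-349/16) = 25477/8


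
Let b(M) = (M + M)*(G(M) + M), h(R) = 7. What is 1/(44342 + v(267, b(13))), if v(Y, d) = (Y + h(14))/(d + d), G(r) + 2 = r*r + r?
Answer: 5018/222508293 ≈ 2.2552e-5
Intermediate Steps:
G(r) = -2 + r + r² (G(r) = -2 + (r*r + r) = -2 + (r² + r) = -2 + (r + r²) = -2 + r + r²)
b(M) = 2*M*(-2 + M² + 2*M) (b(M) = (M + M)*((-2 + M + M²) + M) = (2*M)*(-2 + M² + 2*M) = 2*M*(-2 + M² + 2*M))
v(Y, d) = (7 + Y)/(2*d) (v(Y, d) = (Y + 7)/(d + d) = (7 + Y)/((2*d)) = (7 + Y)*(1/(2*d)) = (7 + Y)/(2*d))
1/(44342 + v(267, b(13))) = 1/(44342 + (7 + 267)/(2*((2*13*(-2 + 13² + 2*13))))) = 1/(44342 + (½)*274/(2*13*(-2 + 169 + 26))) = 1/(44342 + (½)*274/(2*13*193)) = 1/(44342 + (½)*274/5018) = 1/(44342 + (½)*(1/5018)*274) = 1/(44342 + 137/5018) = 1/(222508293/5018) = 5018/222508293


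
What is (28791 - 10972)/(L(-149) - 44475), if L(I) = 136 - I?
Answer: -17819/44190 ≈ -0.40324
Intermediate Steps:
(28791 - 10972)/(L(-149) - 44475) = (28791 - 10972)/((136 - 1*(-149)) - 44475) = 17819/((136 + 149) - 44475) = 17819/(285 - 44475) = 17819/(-44190) = 17819*(-1/44190) = -17819/44190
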